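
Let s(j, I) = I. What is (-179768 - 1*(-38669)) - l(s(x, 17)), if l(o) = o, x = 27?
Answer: -141116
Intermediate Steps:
(-179768 - 1*(-38669)) - l(s(x, 17)) = (-179768 - 1*(-38669)) - 1*17 = (-179768 + 38669) - 17 = -141099 - 17 = -141116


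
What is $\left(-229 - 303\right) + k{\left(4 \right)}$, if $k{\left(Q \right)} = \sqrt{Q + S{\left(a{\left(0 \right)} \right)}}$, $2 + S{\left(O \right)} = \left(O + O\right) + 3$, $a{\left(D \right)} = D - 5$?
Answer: $-532 + i \sqrt{5} \approx -532.0 + 2.2361 i$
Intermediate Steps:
$a{\left(D \right)} = -5 + D$
$S{\left(O \right)} = 1 + 2 O$ ($S{\left(O \right)} = -2 + \left(\left(O + O\right) + 3\right) = -2 + \left(2 O + 3\right) = -2 + \left(3 + 2 O\right) = 1 + 2 O$)
$k{\left(Q \right)} = \sqrt{-9 + Q}$ ($k{\left(Q \right)} = \sqrt{Q + \left(1 + 2 \left(-5 + 0\right)\right)} = \sqrt{Q + \left(1 + 2 \left(-5\right)\right)} = \sqrt{Q + \left(1 - 10\right)} = \sqrt{Q - 9} = \sqrt{-9 + Q}$)
$\left(-229 - 303\right) + k{\left(4 \right)} = \left(-229 - 303\right) + \sqrt{-9 + 4} = -532 + \sqrt{-5} = -532 + i \sqrt{5}$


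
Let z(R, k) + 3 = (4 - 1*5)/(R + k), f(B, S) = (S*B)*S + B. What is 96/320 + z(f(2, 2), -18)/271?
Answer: 3137/10840 ≈ 0.28939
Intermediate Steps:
f(B, S) = B + B*S**2 (f(B, S) = (B*S)*S + B = B*S**2 + B = B + B*S**2)
z(R, k) = -3 - 1/(R + k) (z(R, k) = -3 + (4 - 1*5)/(R + k) = -3 + (4 - 5)/(R + k) = -3 - 1/(R + k))
96/320 + z(f(2, 2), -18)/271 = 96/320 + ((-1 - 6*(1 + 2**2) - 3*(-18))/(2*(1 + 2**2) - 18))/271 = 96*(1/320) + ((-1 - 6*(1 + 4) + 54)/(2*(1 + 4) - 18))*(1/271) = 3/10 + ((-1 - 6*5 + 54)/(2*5 - 18))*(1/271) = 3/10 + ((-1 - 3*10 + 54)/(10 - 18))*(1/271) = 3/10 + ((-1 - 30 + 54)/(-8))*(1/271) = 3/10 - 1/8*23*(1/271) = 3/10 - 23/8*1/271 = 3/10 - 23/2168 = 3137/10840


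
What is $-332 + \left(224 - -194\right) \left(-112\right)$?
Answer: $-47148$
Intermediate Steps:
$-332 + \left(224 - -194\right) \left(-112\right) = -332 + \left(224 + 194\right) \left(-112\right) = -332 + 418 \left(-112\right) = -332 - 46816 = -47148$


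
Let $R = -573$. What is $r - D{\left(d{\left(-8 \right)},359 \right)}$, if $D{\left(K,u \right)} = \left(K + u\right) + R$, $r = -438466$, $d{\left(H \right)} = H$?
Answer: $-438244$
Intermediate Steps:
$D{\left(K,u \right)} = -573 + K + u$ ($D{\left(K,u \right)} = \left(K + u\right) - 573 = -573 + K + u$)
$r - D{\left(d{\left(-8 \right)},359 \right)} = -438466 - \left(-573 - 8 + 359\right) = -438466 - -222 = -438466 + 222 = -438244$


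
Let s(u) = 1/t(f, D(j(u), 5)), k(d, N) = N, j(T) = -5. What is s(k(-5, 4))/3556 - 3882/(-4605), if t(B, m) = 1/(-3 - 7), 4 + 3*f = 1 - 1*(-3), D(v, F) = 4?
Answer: 2293057/2729230 ≈ 0.84018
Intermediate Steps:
f = 0 (f = -4/3 + (1 - 1*(-3))/3 = -4/3 + (1 + 3)/3 = -4/3 + (1/3)*4 = -4/3 + 4/3 = 0)
t(B, m) = -1/10 (t(B, m) = 1/(-10) = -1/10)
s(u) = -10 (s(u) = 1/(-1/10) = -10)
s(k(-5, 4))/3556 - 3882/(-4605) = -10/3556 - 3882/(-4605) = -10*1/3556 - 3882*(-1/4605) = -5/1778 + 1294/1535 = 2293057/2729230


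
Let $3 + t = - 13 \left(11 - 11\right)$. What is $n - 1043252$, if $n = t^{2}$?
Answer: $-1043243$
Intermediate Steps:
$t = -3$ ($t = -3 - 13 \left(11 - 11\right) = -3 - 0 = -3 + 0 = -3$)
$n = 9$ ($n = \left(-3\right)^{2} = 9$)
$n - 1043252 = 9 - 1043252 = -1043243$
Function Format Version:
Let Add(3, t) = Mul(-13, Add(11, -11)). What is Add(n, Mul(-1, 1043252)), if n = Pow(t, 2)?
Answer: -1043243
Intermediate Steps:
t = -3 (t = Add(-3, Mul(-13, Add(11, -11))) = Add(-3, Mul(-13, 0)) = Add(-3, 0) = -3)
n = 9 (n = Pow(-3, 2) = 9)
Add(n, Mul(-1, 1043252)) = Add(9, Mul(-1, 1043252)) = Add(9, -1043252) = -1043243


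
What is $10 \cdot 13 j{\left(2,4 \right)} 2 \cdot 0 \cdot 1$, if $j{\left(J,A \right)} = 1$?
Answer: $0$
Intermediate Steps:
$10 \cdot 13 j{\left(2,4 \right)} 2 \cdot 0 \cdot 1 = 10 \cdot 13 \cdot 1 \cdot 2 \cdot 0 \cdot 1 = 130 \cdot 2 \cdot 0 \cdot 1 = 130 \cdot 0 \cdot 1 = 130 \cdot 0 = 0$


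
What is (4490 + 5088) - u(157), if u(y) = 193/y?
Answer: 1503553/157 ≈ 9576.8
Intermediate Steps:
(4490 + 5088) - u(157) = (4490 + 5088) - 193/157 = 9578 - 193/157 = 1503553/157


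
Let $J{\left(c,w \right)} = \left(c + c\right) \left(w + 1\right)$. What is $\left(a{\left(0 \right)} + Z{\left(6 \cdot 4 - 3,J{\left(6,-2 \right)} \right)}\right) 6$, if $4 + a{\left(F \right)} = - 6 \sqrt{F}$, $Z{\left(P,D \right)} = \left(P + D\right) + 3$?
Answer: $48$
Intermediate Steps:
$J{\left(c,w \right)} = 2 c \left(1 + w\right)$
$Z{\left(P,D \right)} = 3 + D + P$ ($Z{\left(P,D \right)} = \left(D + P\right) + 3 = 3 + D + P$)
$a{\left(F \right)} = -4 - 6 \sqrt{F}$
$\left(a{\left(0 \right)} + Z{\left(6 \cdot 4 - 3,J{\left(6,-2 \right)} \right)}\right) 6 = \left(\left(-4 - 6 \sqrt{0}\right) + \left(3 + 2 \cdot 6 \left(1 - 2\right) + \left(6 \cdot 4 - 3\right)\right)\right) 6 = \left(\left(-4 - 0\right) + \left(3 + 2 \cdot 6 \left(-1\right) + \left(24 - 3\right)\right)\right) 6 = \left(\left(-4 + 0\right) + \left(3 - 12 + 21\right)\right) 6 = \left(-4 + 12\right) 6 = 8 \cdot 6 = 48$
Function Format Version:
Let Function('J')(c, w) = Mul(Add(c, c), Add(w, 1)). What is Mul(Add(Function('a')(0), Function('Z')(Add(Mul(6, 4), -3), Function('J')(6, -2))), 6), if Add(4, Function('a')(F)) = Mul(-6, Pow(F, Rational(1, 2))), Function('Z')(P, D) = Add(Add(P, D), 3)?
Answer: 48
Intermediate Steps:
Function('J')(c, w) = Mul(2, c, Add(1, w)) (Function('J')(c, w) = Mul(Mul(2, c), Add(1, w)) = Mul(2, c, Add(1, w)))
Function('Z')(P, D) = Add(3, D, P) (Function('Z')(P, D) = Add(Add(D, P), 3) = Add(3, D, P))
Function('a')(F) = Add(-4, Mul(-6, Pow(F, Rational(1, 2))))
Mul(Add(Function('a')(0), Function('Z')(Add(Mul(6, 4), -3), Function('J')(6, -2))), 6) = Mul(Add(Add(-4, Mul(-6, Pow(0, Rational(1, 2)))), Add(3, Mul(2, 6, Add(1, -2)), Add(Mul(6, 4), -3))), 6) = Mul(Add(Add(-4, Mul(-6, 0)), Add(3, Mul(2, 6, -1), Add(24, -3))), 6) = Mul(Add(Add(-4, 0), Add(3, -12, 21)), 6) = Mul(Add(-4, 12), 6) = Mul(8, 6) = 48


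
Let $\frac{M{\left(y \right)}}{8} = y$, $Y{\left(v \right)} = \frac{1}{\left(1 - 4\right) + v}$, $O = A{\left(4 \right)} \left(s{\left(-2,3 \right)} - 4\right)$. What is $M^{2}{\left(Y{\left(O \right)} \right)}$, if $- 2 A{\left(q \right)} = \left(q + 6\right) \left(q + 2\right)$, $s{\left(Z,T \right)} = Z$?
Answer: $\frac{64}{31329} \approx 0.0020428$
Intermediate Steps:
$A{\left(q \right)} = - \frac{\left(2 + q\right) \left(6 + q\right)}{2}$ ($A{\left(q \right)} = - \frac{\left(q + 6\right) \left(q + 2\right)}{2} = - \frac{\left(6 + q\right) \left(2 + q\right)}{2} = - \frac{\left(2 + q\right) \left(6 + q\right)}{2}$)
$O = 180$ ($O = \left(-6 - 16 - \frac{4^{2}}{2}\right) \left(-2 - 4\right) = \left(-6 - 16 - 8\right) \left(-6\right) = \left(-30\right) \left(-6\right) = 180$)
$Y{\left(v \right)} = \frac{1}{-3 + v}$ ($Y{\left(v \right)} = \frac{1}{\left(1 - 4\right) + v} = \frac{1}{-3 + v}$)
$M{\left(y \right)} = 8 y$
$M^{2}{\left(Y{\left(O \right)} \right)} = \left(\frac{8}{-3 + 180}\right)^{2} = \left(\frac{8}{177}\right)^{2} = \frac{64}{31329}$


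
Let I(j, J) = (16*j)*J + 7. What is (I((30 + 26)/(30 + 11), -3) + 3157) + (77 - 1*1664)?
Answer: 61969/41 ≈ 1511.4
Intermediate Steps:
I(j, J) = 7 + 16*J*j (I(j, J) = 16*J*j + 7 = 7 + 16*J*j)
(I((30 + 26)/(30 + 11), -3) + 3157) + (77 - 1*1664) = ((7 + 16*(-3)*((30 + 26)/(30 + 11))) + 3157) + (77 - 1*1664) = ((7 + 16*(-3)*(56/41)) + 3157) + (77 - 1664) = ((7 + 16*(-3)*(56*(1/41))) + 3157) - 1587 = ((7 + 16*(-3)*(56/41)) + 3157) - 1587 = ((7 - 2688/41) + 3157) - 1587 = (-2401/41 + 3157) - 1587 = 127036/41 - 1587 = 61969/41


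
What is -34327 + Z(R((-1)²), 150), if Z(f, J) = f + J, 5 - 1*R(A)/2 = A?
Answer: -34169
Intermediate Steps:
R(A) = 10 - 2*A
Z(f, J) = J + f
-34327 + Z(R((-1)²), 150) = -34327 + (150 + (10 - 2*(-1)²)) = -34327 + (150 + (10 - 2*1)) = -34327 + (150 + (10 - 2)) = -34327 + (150 + 8) = -34327 + 158 = -34169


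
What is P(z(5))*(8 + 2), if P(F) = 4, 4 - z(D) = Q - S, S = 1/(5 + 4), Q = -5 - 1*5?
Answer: 40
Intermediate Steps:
Q = -10 (Q = -5 - 5 = -10)
S = ⅑ (S = 1/9 = ⅑ ≈ 0.11111)
z(D) = 127/9 (z(D) = 4 - (-10 - 1*⅑) = 4 - (-10 - ⅑) = 4 - 1*(-91/9) = 4 + 91/9 = 127/9)
P(z(5))*(8 + 2) = 4*(8 + 2) = 4*10 = 40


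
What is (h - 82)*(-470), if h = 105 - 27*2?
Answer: 14570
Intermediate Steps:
h = 51 (h = 105 - 54 = 51)
(h - 82)*(-470) = (51 - 82)*(-470) = -31*(-470) = 14570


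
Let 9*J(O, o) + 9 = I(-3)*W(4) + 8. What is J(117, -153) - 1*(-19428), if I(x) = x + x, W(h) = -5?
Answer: 174881/9 ≈ 19431.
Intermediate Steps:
I(x) = 2*x
J(O, o) = 29/9 (J(O, o) = -1 + ((2*(-3))*(-5) + 8)/9 = -1 + (-6*(-5) + 8)/9 = -1 + (30 + 8)/9 = -1 + (⅑)*38 = -1 + 38/9 = 29/9)
J(117, -153) - 1*(-19428) = 29/9 - 1*(-19428) = 29/9 + 19428 = 174881/9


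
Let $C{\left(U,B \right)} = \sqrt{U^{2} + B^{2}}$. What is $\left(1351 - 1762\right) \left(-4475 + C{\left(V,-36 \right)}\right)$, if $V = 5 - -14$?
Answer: $1839225 - 411 \sqrt{1657} \approx 1.8225 \cdot 10^{6}$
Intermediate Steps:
$V = 19$ ($V = 5 + 14 = 19$)
$C{\left(U,B \right)} = \sqrt{B^{2} + U^{2}}$
$\left(1351 - 1762\right) \left(-4475 + C{\left(V,-36 \right)}\right) = \left(1351 - 1762\right) \left(-4475 + \sqrt{\left(-36\right)^{2} + 19^{2}}\right) = - 411 \left(-4475 + \sqrt{1296 + 361}\right) = - 411 \left(-4475 + \sqrt{1657}\right) = 1839225 - 411 \sqrt{1657}$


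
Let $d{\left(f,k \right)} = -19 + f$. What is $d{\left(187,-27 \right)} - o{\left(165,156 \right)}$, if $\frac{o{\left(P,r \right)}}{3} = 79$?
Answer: $-69$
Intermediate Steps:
$o{\left(P,r \right)} = 237$ ($o{\left(P,r \right)} = 3 \cdot 79 = 237$)
$d{\left(187,-27 \right)} - o{\left(165,156 \right)} = \left(-19 + 187\right) - 237 = 168 - 237 = -69$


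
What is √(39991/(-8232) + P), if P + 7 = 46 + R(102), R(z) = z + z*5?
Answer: √4559178/84 ≈ 25.419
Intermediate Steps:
R(z) = 6*z (R(z) = z + 5*z = 6*z)
P = 651 (P = -7 + (46 + 6*102) = -7 + (46 + 612) = -7 + 658 = 651)
√(39991/(-8232) + P) = √(39991/(-8232) + 651) = √(39991*(-1/8232) + 651) = √(-5713/1176 + 651) = √(759863/1176) = √4559178/84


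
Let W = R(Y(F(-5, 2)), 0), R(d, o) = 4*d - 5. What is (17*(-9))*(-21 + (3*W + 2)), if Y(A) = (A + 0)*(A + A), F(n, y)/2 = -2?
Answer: -53550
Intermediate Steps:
F(n, y) = -4 (F(n, y) = 2*(-2) = -4)
Y(A) = 2*A² (Y(A) = A*(2*A) = 2*A²)
R(d, o) = -5 + 4*d
W = 123 (W = -5 + 4*(2*(-4)²) = -5 + 4*(2*16) = -5 + 4*32 = -5 + 128 = 123)
(17*(-9))*(-21 + (3*W + 2)) = (17*(-9))*(-21 + (3*123 + 2)) = -153*(-21 + (369 + 2)) = -153*(-21 + 371) = -153*350 = -53550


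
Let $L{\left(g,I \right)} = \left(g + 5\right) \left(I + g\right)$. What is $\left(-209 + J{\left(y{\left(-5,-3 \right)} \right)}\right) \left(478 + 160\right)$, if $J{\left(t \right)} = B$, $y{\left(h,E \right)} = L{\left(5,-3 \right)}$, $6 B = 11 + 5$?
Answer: $- \frac{394922}{3} \approx -1.3164 \cdot 10^{5}$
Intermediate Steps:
$B = \frac{8}{3}$ ($B = \frac{11 + 5}{6} = \frac{1}{6} \cdot 16 = \frac{8}{3} \approx 2.6667$)
$L{\left(g,I \right)} = \left(5 + g\right) \left(I + g\right)$
$y{\left(h,E \right)} = 20$ ($y{\left(h,E \right)} = 5^{2} + 5 \left(-3\right) + 5 \cdot 5 - 15 = 25 - 15 + 25 - 15 = 20$)
$J{\left(t \right)} = \frac{8}{3}$
$\left(-209 + J{\left(y{\left(-5,-3 \right)} \right)}\right) \left(478 + 160\right) = \left(-209 + \frac{8}{3}\right) \left(478 + 160\right) = \left(- \frac{619}{3}\right) 638 = - \frac{394922}{3}$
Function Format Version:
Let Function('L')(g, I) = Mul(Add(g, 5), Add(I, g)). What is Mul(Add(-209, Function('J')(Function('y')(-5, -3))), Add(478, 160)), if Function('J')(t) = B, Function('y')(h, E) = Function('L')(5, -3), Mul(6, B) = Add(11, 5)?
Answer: Rational(-394922, 3) ≈ -1.3164e+5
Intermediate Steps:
B = Rational(8, 3) (B = Mul(Rational(1, 6), Add(11, 5)) = Mul(Rational(1, 6), 16) = Rational(8, 3) ≈ 2.6667)
Function('L')(g, I) = Mul(Add(5, g), Add(I, g))
Function('y')(h, E) = 20 (Function('y')(h, E) = Add(Pow(5, 2), Mul(5, -3), Mul(5, 5), Mul(-3, 5)) = Add(25, -15, 25, -15) = 20)
Function('J')(t) = Rational(8, 3)
Mul(Add(-209, Function('J')(Function('y')(-5, -3))), Add(478, 160)) = Mul(Add(-209, Rational(8, 3)), Add(478, 160)) = Mul(Rational(-619, 3), 638) = Rational(-394922, 3)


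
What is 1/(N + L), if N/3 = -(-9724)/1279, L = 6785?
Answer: 1279/8707187 ≈ 0.00014689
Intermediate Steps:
N = 29172/1279 (N = 3*(-(-9724)/1279) = 3*(-1*(-9724/1279)) = 3*(9724/1279) = 29172/1279 ≈ 22.808)
1/(N + L) = 1/(29172/1279 + 6785) = 1/(8707187/1279) = 1279/8707187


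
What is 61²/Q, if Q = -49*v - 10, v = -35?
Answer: 3721/1705 ≈ 2.1824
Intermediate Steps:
Q = 1705 (Q = -49*(-35) - 10 = 1715 - 10 = 1705)
61²/Q = 61²/1705 = 3721*(1/1705) = 3721/1705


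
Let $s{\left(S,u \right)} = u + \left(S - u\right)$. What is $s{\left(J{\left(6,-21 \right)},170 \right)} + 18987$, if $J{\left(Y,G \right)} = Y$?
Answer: $18993$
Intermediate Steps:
$s{\left(S,u \right)} = S$
$s{\left(J{\left(6,-21 \right)},170 \right)} + 18987 = 6 + 18987 = 18993$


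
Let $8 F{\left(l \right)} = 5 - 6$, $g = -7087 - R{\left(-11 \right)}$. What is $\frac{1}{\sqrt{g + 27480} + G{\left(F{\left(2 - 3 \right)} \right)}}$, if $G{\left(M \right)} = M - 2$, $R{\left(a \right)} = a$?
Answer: $\frac{136}{1305567} + \frac{128 \sqrt{5101}}{1305567} \approx 0.0071064$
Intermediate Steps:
$g = -7076$ ($g = -7087 - -11 = -7087 + 11 = -7076$)
$F{\left(l \right)} = - \frac{1}{8}$ ($F{\left(l \right)} = \frac{5 - 6}{8} = \frac{1}{8} \left(-1\right) = - \frac{1}{8}$)
$G{\left(M \right)} = -2 + M$ ($G{\left(M \right)} = M - 2 = -2 + M$)
$\frac{1}{\sqrt{g + 27480} + G{\left(F{\left(2 - 3 \right)} \right)}} = \frac{1}{\sqrt{-7076 + 27480} - \frac{17}{8}} = \frac{1}{\sqrt{20404} - \frac{17}{8}} = \frac{1}{2 \sqrt{5101} - \frac{17}{8}} = \frac{1}{- \frac{17}{8} + 2 \sqrt{5101}}$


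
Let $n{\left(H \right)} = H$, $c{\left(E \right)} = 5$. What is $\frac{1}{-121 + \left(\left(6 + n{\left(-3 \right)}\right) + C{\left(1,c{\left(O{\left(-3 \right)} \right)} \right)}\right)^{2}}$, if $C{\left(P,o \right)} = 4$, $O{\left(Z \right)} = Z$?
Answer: $- \frac{1}{72} \approx -0.013889$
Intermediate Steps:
$\frac{1}{-121 + \left(\left(6 + n{\left(-3 \right)}\right) + C{\left(1,c{\left(O{\left(-3 \right)} \right)} \right)}\right)^{2}} = \frac{1}{-121 + \left(\left(6 - 3\right) + 4\right)^{2}} = \frac{1}{-121 + \left(3 + 4\right)^{2}} = \frac{1}{-121 + 7^{2}} = \frac{1}{-121 + 49} = \frac{1}{-72} = - \frac{1}{72}$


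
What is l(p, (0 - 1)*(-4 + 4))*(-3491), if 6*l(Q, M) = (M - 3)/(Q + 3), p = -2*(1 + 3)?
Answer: -3491/10 ≈ -349.10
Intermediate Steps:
p = -8 (p = -2*4 = -8)
l(Q, M) = (-3 + M)/(6*(3 + Q)) (l(Q, M) = ((M - 3)/(Q + 3))/6 = ((-3 + M)/(3 + Q))/6 = (-3 + M)/(6*(3 + Q)))
l(p, (0 - 1)*(-4 + 4))*(-3491) = ((-3 + (0 - 1)*(-4 + 4))/(6*(3 - 8)))*(-3491) = ((⅙)*(-3 - 1*0)/(-5))*(-3491) = ((⅙)*(-⅕)*(-3 + 0))*(-3491) = ((⅙)*(-⅕)*(-3))*(-3491) = (⅒)*(-3491) = -3491/10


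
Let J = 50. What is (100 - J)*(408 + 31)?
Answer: 21950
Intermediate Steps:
(100 - J)*(408 + 31) = (100 - 1*50)*(408 + 31) = (100 - 50)*439 = 50*439 = 21950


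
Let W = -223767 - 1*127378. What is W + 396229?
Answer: 45084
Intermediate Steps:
W = -351145 (W = -223767 - 127378 = -351145)
W + 396229 = -351145 + 396229 = 45084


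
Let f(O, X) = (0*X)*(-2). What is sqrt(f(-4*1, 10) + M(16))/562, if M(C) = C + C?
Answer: 2*sqrt(2)/281 ≈ 0.010066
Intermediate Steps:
f(O, X) = 0 (f(O, X) = 0*(-2) = 0)
M(C) = 2*C
sqrt(f(-4*1, 10) + M(16))/562 = sqrt(0 + 2*16)/562 = sqrt(0 + 32)*(1/562) = sqrt(32)*(1/562) = (4*sqrt(2))*(1/562) = 2*sqrt(2)/281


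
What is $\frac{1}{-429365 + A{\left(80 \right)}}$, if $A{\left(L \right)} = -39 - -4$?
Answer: $- \frac{1}{429400} \approx -2.3288 \cdot 10^{-6}$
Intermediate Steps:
$A{\left(L \right)} = -35$ ($A{\left(L \right)} = -39 + 4 = -35$)
$\frac{1}{-429365 + A{\left(80 \right)}} = \frac{1}{-429365 - 35} = \frac{1}{-429400} = - \frac{1}{429400}$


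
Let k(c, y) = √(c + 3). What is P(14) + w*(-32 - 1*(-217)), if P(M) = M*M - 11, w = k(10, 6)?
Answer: 185 + 185*√13 ≈ 852.03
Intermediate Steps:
k(c, y) = √(3 + c)
w = √13 (w = √(3 + 10) = √13 ≈ 3.6056)
P(M) = -11 + M² (P(M) = M² - 11 = -11 + M²)
P(14) + w*(-32 - 1*(-217)) = (-11 + 14²) + √13*(-32 - 1*(-217)) = (-11 + 196) + √13*(-32 + 217) = 185 + √13*185 = 185 + 185*√13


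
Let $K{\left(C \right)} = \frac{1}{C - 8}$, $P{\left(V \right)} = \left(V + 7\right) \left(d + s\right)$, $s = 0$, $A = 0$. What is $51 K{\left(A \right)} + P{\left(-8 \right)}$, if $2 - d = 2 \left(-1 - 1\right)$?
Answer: $- \frac{99}{8} \approx -12.375$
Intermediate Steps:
$d = 6$ ($d = 2 - 2 \left(-1 - 1\right) = 2 - 2 \left(-2\right) = 2 - -4 = 2 + 4 = 6$)
$P{\left(V \right)} = 42 + 6 V$ ($P{\left(V \right)} = \left(V + 7\right) \left(6 + 0\right) = \left(7 + V\right) 6 = 42 + 6 V$)
$K{\left(C \right)} = \frac{1}{-8 + C}$
$51 K{\left(A \right)} + P{\left(-8 \right)} = \frac{51}{-8 + 0} + \left(42 + 6 \left(-8\right)\right) = \frac{51}{-8} + \left(42 - 48\right) = 51 \left(- \frac{1}{8}\right) - 6 = - \frac{51}{8} - 6 = - \frac{99}{8}$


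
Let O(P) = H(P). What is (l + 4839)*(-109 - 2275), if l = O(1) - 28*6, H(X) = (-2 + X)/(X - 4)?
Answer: -33409376/3 ≈ -1.1136e+7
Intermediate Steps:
H(X) = (-2 + X)/(-4 + X)
O(P) = (-2 + P)/(-4 + P)
l = -503/3 (l = (-2 + 1)/(-4 + 1) - 28*6 = -1/(-3) - 168 = -⅓*(-1) - 168 = ⅓ - 168 = -503/3 ≈ -167.67)
(l + 4839)*(-109 - 2275) = (-503/3 + 4839)*(-109 - 2275) = (14014/3)*(-2384) = -33409376/3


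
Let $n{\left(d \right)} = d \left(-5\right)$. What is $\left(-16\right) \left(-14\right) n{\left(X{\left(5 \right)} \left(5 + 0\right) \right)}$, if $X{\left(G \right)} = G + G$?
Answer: $-56000$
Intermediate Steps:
$X{\left(G \right)} = 2 G$
$n{\left(d \right)} = - 5 d$
$\left(-16\right) \left(-14\right) n{\left(X{\left(5 \right)} \left(5 + 0\right) \right)} = \left(-16\right) \left(-14\right) \left(- 5 \cdot 2 \cdot 5 \left(5 + 0\right)\right) = 224 \left(- 5 \cdot 10 \cdot 5\right) = 224 \left(\left(-5\right) 50\right) = 224 \left(-250\right) = -56000$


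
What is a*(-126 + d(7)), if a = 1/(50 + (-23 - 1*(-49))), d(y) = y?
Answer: -119/76 ≈ -1.5658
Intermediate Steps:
a = 1/76 (a = 1/(50 + (-23 + 49)) = 1/(50 + 26) = 1/76 ≈ 0.013158)
a*(-126 + d(7)) = (-126 + 7)/76 = (1/76)*(-119) = -119/76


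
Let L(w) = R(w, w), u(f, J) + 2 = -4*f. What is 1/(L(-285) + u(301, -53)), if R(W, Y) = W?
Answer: -1/1491 ≈ -0.00067069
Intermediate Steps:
u(f, J) = -2 - 4*f
L(w) = w
1/(L(-285) + u(301, -53)) = 1/(-285 + (-2 - 4*301)) = 1/(-285 + (-2 - 1204)) = 1/(-285 - 1206) = 1/(-1491) = -1/1491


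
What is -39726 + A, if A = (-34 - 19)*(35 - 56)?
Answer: -38613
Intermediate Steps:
A = 1113 (A = -53*(-21) = 1113)
-39726 + A = -39726 + 1113 = -38613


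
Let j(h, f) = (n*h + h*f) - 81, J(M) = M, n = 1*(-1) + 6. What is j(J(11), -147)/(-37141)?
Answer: 1643/37141 ≈ 0.044237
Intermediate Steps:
n = 5 (n = -1 + 6 = 5)
j(h, f) = -81 + 5*h + f*h (j(h, f) = (5*h + h*f) - 81 = (5*h + f*h) - 81 = -81 + 5*h + f*h)
j(J(11), -147)/(-37141) = (-81 + 5*11 - 147*11)/(-37141) = (-81 + 55 - 1617)*(-1/37141) = -1643*(-1/37141) = 1643/37141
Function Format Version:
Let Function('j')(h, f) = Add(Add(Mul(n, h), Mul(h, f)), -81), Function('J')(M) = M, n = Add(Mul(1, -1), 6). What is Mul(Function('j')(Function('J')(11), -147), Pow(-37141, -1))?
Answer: Rational(1643, 37141) ≈ 0.044237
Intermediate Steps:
n = 5 (n = Add(-1, 6) = 5)
Function('j')(h, f) = Add(-81, Mul(5, h), Mul(f, h)) (Function('j')(h, f) = Add(Add(Mul(5, h), Mul(h, f)), -81) = Add(Add(Mul(5, h), Mul(f, h)), -81) = Add(-81, Mul(5, h), Mul(f, h)))
Mul(Function('j')(Function('J')(11), -147), Pow(-37141, -1)) = Mul(Add(-81, Mul(5, 11), Mul(-147, 11)), Pow(-37141, -1)) = Mul(Add(-81, 55, -1617), Rational(-1, 37141)) = Mul(-1643, Rational(-1, 37141)) = Rational(1643, 37141)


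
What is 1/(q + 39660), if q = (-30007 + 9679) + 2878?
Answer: 1/22210 ≈ 4.5025e-5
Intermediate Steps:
q = -17450 (q = -20328 + 2878 = -17450)
1/(q + 39660) = 1/(-17450 + 39660) = 1/22210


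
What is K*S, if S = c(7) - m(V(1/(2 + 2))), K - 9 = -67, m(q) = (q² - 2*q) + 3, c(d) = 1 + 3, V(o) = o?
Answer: -667/8 ≈ -83.375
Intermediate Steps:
c(d) = 4
m(q) = 3 + q² - 2*q
K = -58 (K = 9 - 67 = -58)
S = 23/16 (S = 4 - (3 + (1/(2 + 2))² - 2/(2 + 2)) = 4 - (3 + (1/4)² - 2/4) = 4 - (3 + (¼)² - 2*¼) = 4 - (3 + 1/16 - ½) = 4 - 1*41/16 = 4 - 41/16 = 23/16 ≈ 1.4375)
K*S = -58*23/16 = -667/8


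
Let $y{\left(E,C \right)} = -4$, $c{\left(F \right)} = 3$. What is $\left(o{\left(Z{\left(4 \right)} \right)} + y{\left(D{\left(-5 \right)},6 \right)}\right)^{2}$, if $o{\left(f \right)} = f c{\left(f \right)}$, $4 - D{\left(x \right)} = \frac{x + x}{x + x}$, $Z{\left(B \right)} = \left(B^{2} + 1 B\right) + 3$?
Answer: $4225$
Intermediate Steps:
$Z{\left(B \right)} = 3 + B + B^{2}$ ($Z{\left(B \right)} = \left(B^{2} + B\right) + 3 = \left(B + B^{2}\right) + 3 = 3 + B + B^{2}$)
$D{\left(x \right)} = 3$ ($D{\left(x \right)} = 4 - \frac{x + x}{x + x} = 4 - \frac{2 x}{2 x} = 4 - 2 x \frac{1}{2 x} = 4 - 1 = 3$)
$o{\left(f \right)} = 3 f$ ($o{\left(f \right)} = f 3 = 3 f$)
$\left(o{\left(Z{\left(4 \right)} \right)} + y{\left(D{\left(-5 \right)},6 \right)}\right)^{2} = \left(3 \left(3 + 4 + 4^{2}\right) - 4\right)^{2} = \left(3 \left(3 + 4 + 16\right) - 4\right)^{2} = \left(3 \cdot 23 - 4\right)^{2} = \left(69 - 4\right)^{2} = 65^{2} = 4225$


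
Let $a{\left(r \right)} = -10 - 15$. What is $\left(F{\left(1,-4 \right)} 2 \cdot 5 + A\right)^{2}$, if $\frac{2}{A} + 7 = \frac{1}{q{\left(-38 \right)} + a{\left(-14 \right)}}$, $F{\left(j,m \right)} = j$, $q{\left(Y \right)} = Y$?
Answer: $\frac{4609609}{48841} \approx 94.38$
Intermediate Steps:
$a{\left(r \right)} = -25$
$A = - \frac{63}{221}$ ($A = \frac{2}{-7 + \frac{1}{-38 - 25}} = \frac{2}{-7 + \frac{1}{-63}} = \frac{2}{-7 - \frac{1}{63}} = \frac{2}{- \frac{442}{63}} = 2 \left(- \frac{63}{442}\right) = - \frac{63}{221} \approx -0.28507$)
$\left(F{\left(1,-4 \right)} 2 \cdot 5 + A\right)^{2} = \left(1 \cdot 2 \cdot 5 - \frac{63}{221}\right)^{2} = \left(2 \cdot 5 - \frac{63}{221}\right)^{2} = \left(10 - \frac{63}{221}\right)^{2} = \left(\frac{2147}{221}\right)^{2} = \frac{4609609}{48841}$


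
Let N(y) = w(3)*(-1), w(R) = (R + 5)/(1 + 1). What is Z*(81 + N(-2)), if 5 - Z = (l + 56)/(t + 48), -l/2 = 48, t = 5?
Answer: 23485/53 ≈ 443.11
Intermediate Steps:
w(R) = 5/2 + R/2 (w(R) = (5 + R)/2 = (5 + R)*(½) = 5/2 + R/2)
N(y) = -4 (N(y) = (5/2 + (½)*3)*(-1) = (5/2 + 3/2)*(-1) = 4*(-1) = -4)
l = -96 (l = -2*48 = -96)
Z = 305/53 (Z = 5 - (-96 + 56)/(5 + 48) = 5 - (-40)/53 = 5 - 1*(-40/53) = 5 + 40/53 = 305/53 ≈ 5.7547)
Z*(81 + N(-2)) = 305*(81 - 4)/53 = (305/53)*77 = 23485/53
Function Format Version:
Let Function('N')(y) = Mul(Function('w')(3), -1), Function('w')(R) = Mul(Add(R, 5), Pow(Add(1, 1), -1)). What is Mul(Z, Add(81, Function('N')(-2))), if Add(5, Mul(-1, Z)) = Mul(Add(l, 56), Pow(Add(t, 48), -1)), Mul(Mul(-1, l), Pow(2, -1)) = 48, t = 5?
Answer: Rational(23485, 53) ≈ 443.11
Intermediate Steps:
Function('w')(R) = Add(Rational(5, 2), Mul(Rational(1, 2), R)) (Function('w')(R) = Mul(Add(5, R), Pow(2, -1)) = Mul(Add(5, R), Rational(1, 2)) = Add(Rational(5, 2), Mul(Rational(1, 2), R)))
Function('N')(y) = -4 (Function('N')(y) = Mul(Add(Rational(5, 2), Mul(Rational(1, 2), 3)), -1) = Mul(Add(Rational(5, 2), Rational(3, 2)), -1) = Mul(4, -1) = -4)
l = -96 (l = Mul(-2, 48) = -96)
Z = Rational(305, 53) (Z = Add(5, Mul(-1, Mul(Add(-96, 56), Pow(Add(5, 48), -1)))) = Add(5, Mul(-1, Mul(-40, Pow(53, -1)))) = Add(5, Mul(-1, Mul(-40, Rational(1, 53)))) = Add(5, Mul(-1, Rational(-40, 53))) = Add(5, Rational(40, 53)) = Rational(305, 53) ≈ 5.7547)
Mul(Z, Add(81, Function('N')(-2))) = Mul(Rational(305, 53), Add(81, -4)) = Mul(Rational(305, 53), 77) = Rational(23485, 53)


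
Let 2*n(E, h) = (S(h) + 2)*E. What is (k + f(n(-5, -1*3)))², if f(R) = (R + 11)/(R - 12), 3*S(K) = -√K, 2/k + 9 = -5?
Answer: 24*(-295*√3 + 1703*I)/(49*(340*√3 + 3443*I)) ≈ 0.2233 + 0.11088*I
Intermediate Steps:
k = -⅐ (k = 2/(-9 - 5) = 2/(-14) = 2*(-1/14) = -⅐ ≈ -0.14286)
S(K) = -√K/3 (S(K) = (-√K)/3 = -√K/3)
n(E, h) = E*(2 - √h/3)/2 (n(E, h) = ((-√h/3 + 2)*E)/2 = ((2 - √h/3)*E)/2 = (E*(2 - √h/3))/2 = E*(2 - √h/3)/2)
f(R) = (11 + R)/(-12 + R)
(k + f(n(-5, -1*3)))² = (-⅐ + (11 + (⅙)*(-5)*(6 - √(-1*3)))/(-12 + (⅙)*(-5)*(6 - √(-1*3))))² = (-⅐ + (11 + (⅙)*(-5)*(6 - √(-3)))/(-12 + (⅙)*(-5)*(6 - √(-3))))² = (-⅐ + (11 + (⅙)*(-5)*(6 - I*√3))/(-12 + (⅙)*(-5)*(6 - I*√3)))² = (-⅐ + (11 + (-5 + 5*I*√3/6))/(-12 + (-5 + 5*I*√3/6)))² = (-⅐ + (6 + 5*I*√3/6)/(-17 + 5*I*√3/6))²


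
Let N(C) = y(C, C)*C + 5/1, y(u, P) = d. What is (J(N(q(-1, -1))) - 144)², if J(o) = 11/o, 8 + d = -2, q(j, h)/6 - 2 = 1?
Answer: 635594521/30625 ≈ 20754.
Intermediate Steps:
q(j, h) = 18 (q(j, h) = 12 + 6*1 = 12 + 6 = 18)
d = -10 (d = -8 - 2 = -10)
y(u, P) = -10
N(C) = 5 - 10*C (N(C) = -10*C + 5/1 = -10*C + 5*1 = -10*C + 5 = 5 - 10*C)
(J(N(q(-1, -1))) - 144)² = (11/(5 - 10*18) - 144)² = (11/(5 - 180) - 144)² = (11/(-175) - 144)² = (11*(-1/175) - 144)² = (-11/175 - 144)² = (-25211/175)² = 635594521/30625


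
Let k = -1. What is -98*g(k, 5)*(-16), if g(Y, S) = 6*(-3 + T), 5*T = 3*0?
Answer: -28224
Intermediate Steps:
T = 0 (T = (3*0)/5 = (⅕)*0 = 0)
g(Y, S) = -18 (g(Y, S) = 6*(-3 + 0) = 6*(-3) = -18)
-98*g(k, 5)*(-16) = -98*(-18)*(-16) = 1764*(-16) = -28224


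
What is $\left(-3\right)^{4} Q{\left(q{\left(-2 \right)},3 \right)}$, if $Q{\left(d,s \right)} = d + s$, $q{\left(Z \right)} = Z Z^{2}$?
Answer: $-405$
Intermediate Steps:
$q{\left(Z \right)} = Z^{3}$
$\left(-3\right)^{4} Q{\left(q{\left(-2 \right)},3 \right)} = \left(-3\right)^{4} \left(\left(-2\right)^{3} + 3\right) = 81 \left(-8 + 3\right) = 81 \left(-5\right) = -405$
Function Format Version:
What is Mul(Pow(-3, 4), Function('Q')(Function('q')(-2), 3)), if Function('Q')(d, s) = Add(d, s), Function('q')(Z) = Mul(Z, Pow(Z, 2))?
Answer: -405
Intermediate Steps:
Function('q')(Z) = Pow(Z, 3)
Mul(Pow(-3, 4), Function('Q')(Function('q')(-2), 3)) = Mul(Pow(-3, 4), Add(Pow(-2, 3), 3)) = Mul(81, Add(-8, 3)) = Mul(81, -5) = -405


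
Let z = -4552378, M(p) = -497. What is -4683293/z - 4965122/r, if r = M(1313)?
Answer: 318386475447/31866646 ≈ 9991.2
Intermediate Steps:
r = -497
-4683293/z - 4965122/r = -4683293/(-4552378) - 4965122/(-497) = -4683293*(-1/4552378) - 4965122*(-1/497) = 4683293/4552378 + 4965122/497 = 318386475447/31866646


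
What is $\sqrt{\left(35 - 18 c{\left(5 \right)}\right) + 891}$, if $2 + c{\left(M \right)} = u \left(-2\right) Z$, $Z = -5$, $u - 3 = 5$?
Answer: $i \sqrt{478} \approx 21.863 i$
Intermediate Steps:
$u = 8$ ($u = 3 + 5 = 8$)
$c{\left(M \right)} = 78$ ($c{\left(M \right)} = -2 + 8 \left(-2\right) \left(-5\right) = -2 - -80 = -2 + 80 = 78$)
$\sqrt{\left(35 - 18 c{\left(5 \right)}\right) + 891} = \sqrt{\left(35 - 1404\right) + 891} = \sqrt{-1369 + 891} = \sqrt{-478} = i \sqrt{478}$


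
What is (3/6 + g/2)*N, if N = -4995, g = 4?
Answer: -24975/2 ≈ -12488.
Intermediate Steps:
(3/6 + g/2)*N = (3/6 + 4/2)*(-4995) = (3*(⅙) + 4*(½))*(-4995) = (½ + 2)*(-4995) = (5/2)*(-4995) = -24975/2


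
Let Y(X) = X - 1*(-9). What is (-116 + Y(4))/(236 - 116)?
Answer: -103/120 ≈ -0.85833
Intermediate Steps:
Y(X) = 9 + X (Y(X) = X + 9 = 9 + X)
(-116 + Y(4))/(236 - 116) = (-116 + (9 + 4))/(236 - 116) = (-116 + 13)/120 = -103*1/120 = -103/120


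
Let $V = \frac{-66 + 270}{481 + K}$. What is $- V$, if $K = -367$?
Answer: $- \frac{34}{19} \approx -1.7895$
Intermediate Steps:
$V = \frac{34}{19}$ ($V = \frac{-66 + 270}{481 - 367} = \frac{204}{114} = 204 \cdot \frac{1}{114} = \frac{34}{19} \approx 1.7895$)
$- V = \left(-1\right) \frac{34}{19} = - \frac{34}{19}$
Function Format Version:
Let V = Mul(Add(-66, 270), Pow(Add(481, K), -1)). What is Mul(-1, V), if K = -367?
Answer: Rational(-34, 19) ≈ -1.7895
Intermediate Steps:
V = Rational(34, 19) (V = Mul(Add(-66, 270), Pow(Add(481, -367), -1)) = Mul(204, Pow(114, -1)) = Mul(204, Rational(1, 114)) = Rational(34, 19) ≈ 1.7895)
Mul(-1, V) = Mul(-1, Rational(34, 19)) = Rational(-34, 19)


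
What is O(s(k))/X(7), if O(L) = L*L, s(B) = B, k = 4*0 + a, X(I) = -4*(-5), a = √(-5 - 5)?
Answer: -½ ≈ -0.50000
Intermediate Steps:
a = I*√10 (a = √(-10) = I*√10 ≈ 3.1623*I)
X(I) = 20
k = I*√10 (k = 4*0 + I*√10 = 0 + I*√10 = I*√10 ≈ 3.1623*I)
O(L) = L²
O(s(k))/X(7) = (I*√10)²/20 = -10*1/20 = -½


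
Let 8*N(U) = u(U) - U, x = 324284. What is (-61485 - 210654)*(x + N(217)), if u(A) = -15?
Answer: -88242431445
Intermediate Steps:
N(U) = -15/8 - U/8 (N(U) = (-15 - U)/8 = -15/8 - U/8)
(-61485 - 210654)*(x + N(217)) = (-61485 - 210654)*(324284 + (-15/8 - ⅛*217)) = -272139*(324284 + (-15/8 - 217/8)) = -272139*(324284 - 29) = -272139*324255 = -88242431445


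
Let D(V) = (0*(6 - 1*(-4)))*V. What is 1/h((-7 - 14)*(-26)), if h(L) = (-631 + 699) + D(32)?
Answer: 1/68 ≈ 0.014706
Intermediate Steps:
D(V) = 0 (D(V) = (0*(6 + 4))*V = (0*10)*V = 0*V = 0)
h(L) = 68 (h(L) = (-631 + 699) + 0 = 68 + 0 = 68)
1/h((-7 - 14)*(-26)) = 1/68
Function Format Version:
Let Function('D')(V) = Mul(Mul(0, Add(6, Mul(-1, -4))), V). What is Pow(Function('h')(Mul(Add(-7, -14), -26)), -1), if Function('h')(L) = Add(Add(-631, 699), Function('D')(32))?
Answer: Rational(1, 68) ≈ 0.014706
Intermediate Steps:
Function('D')(V) = 0 (Function('D')(V) = Mul(Mul(0, Add(6, 4)), V) = Mul(Mul(0, 10), V) = Mul(0, V) = 0)
Function('h')(L) = 68 (Function('h')(L) = Add(Add(-631, 699), 0) = Add(68, 0) = 68)
Pow(Function('h')(Mul(Add(-7, -14), -26)), -1) = Pow(68, -1) = Rational(1, 68)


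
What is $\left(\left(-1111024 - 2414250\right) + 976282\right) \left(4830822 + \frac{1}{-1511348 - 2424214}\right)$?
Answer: $- \frac{8076905768169625216}{655927} \approx -1.2314 \cdot 10^{13}$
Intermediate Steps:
$\left(\left(-1111024 - 2414250\right) + 976282\right) \left(4830822 + \frac{1}{-1511348 - 2424214}\right) = \left(-3525274 + 976282\right) \left(4830822 + \frac{1}{-3935562}\right) = - 2548992 \left(4830822 - \frac{1}{3935562}\right) = \left(-2548992\right) \frac{19011999491963}{3935562} = - \frac{8076905768169625216}{655927}$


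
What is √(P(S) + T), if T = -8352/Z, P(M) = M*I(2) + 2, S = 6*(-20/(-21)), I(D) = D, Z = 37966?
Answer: √233228744770/132881 ≈ 3.6344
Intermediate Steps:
S = 40/7 (S = 6*(-20*(-1/21)) = 6*(20/21) = 40/7 ≈ 5.7143)
P(M) = 2 + 2*M (P(M) = M*2 + 2 = 2*M + 2 = 2 + 2*M)
T = -4176/18983 (T = -8352/37966 = -8352*1/37966 = -4176/18983 ≈ -0.21999)
√(P(S) + T) = √((2 + 2*(40/7)) - 4176/18983) = √((2 + 80/7) - 4176/18983) = √(94/7 - 4176/18983) = √(1755170/132881) = √233228744770/132881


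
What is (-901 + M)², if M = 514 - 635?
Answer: 1044484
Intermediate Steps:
M = -121
(-901 + M)² = (-901 - 121)² = (-1022)² = 1044484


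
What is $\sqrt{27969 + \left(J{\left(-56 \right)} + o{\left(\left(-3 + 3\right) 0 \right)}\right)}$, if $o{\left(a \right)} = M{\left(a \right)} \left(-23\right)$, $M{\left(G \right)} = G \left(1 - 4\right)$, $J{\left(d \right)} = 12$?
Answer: $3 \sqrt{3109} \approx 167.28$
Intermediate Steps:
$M{\left(G \right)} = - 3 G$ ($M{\left(G \right)} = G \left(-3\right) = - 3 G$)
$o{\left(a \right)} = 69 a$ ($o{\left(a \right)} = - 3 a \left(-23\right) = 69 a$)
$\sqrt{27969 + \left(J{\left(-56 \right)} + o{\left(\left(-3 + 3\right) 0 \right)}\right)} = \sqrt{27969 + \left(12 + 69 \left(-3 + 3\right) 0\right)} = \sqrt{27969 + \left(12 + 69 \cdot 0 \cdot 0\right)} = \sqrt{27969 + \left(12 + 69 \cdot 0\right)} = \sqrt{27969 + \left(12 + 0\right)} = \sqrt{27969 + 12} = \sqrt{27981} = 3 \sqrt{3109}$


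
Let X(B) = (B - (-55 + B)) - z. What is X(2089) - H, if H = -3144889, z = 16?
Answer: 3144928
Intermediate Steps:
X(B) = 39 (X(B) = (B - (-55 + B)) - 1*16 = (B + (55 - B)) - 16 = 55 - 16 = 39)
X(2089) - H = 39 - 1*(-3144889) = 39 + 3144889 = 3144928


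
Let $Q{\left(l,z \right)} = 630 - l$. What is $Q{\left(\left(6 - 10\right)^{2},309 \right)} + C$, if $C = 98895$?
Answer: $99509$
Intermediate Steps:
$Q{\left(\left(6 - 10\right)^{2},309 \right)} + C = \left(630 - \left(6 - 10\right)^{2}\right) + 98895 = \left(630 - \left(-4\right)^{2}\right) + 98895 = \left(630 - 16\right) + 98895 = 614 + 98895 = 99509$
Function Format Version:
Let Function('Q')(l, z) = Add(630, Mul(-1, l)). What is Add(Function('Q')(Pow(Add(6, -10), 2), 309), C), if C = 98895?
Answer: 99509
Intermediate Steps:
Add(Function('Q')(Pow(Add(6, -10), 2), 309), C) = Add(Add(630, Mul(-1, Pow(Add(6, -10), 2))), 98895) = Add(Add(630, Mul(-1, Pow(-4, 2))), 98895) = Add(Add(630, Mul(-1, 16)), 98895) = Add(Add(630, -16), 98895) = Add(614, 98895) = 99509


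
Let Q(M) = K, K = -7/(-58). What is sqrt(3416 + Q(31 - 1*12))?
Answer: 3*sqrt(1276870)/58 ≈ 58.448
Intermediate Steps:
K = 7/58 (K = -7*(-1/58) = 7/58 ≈ 0.12069)
Q(M) = 7/58
sqrt(3416 + Q(31 - 1*12)) = sqrt(3416 + 7/58) = sqrt(198135/58) = 3*sqrt(1276870)/58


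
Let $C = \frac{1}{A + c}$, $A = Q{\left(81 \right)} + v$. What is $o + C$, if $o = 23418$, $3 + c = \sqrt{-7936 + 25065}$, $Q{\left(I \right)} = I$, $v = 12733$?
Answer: $\frac{3843001348267}{164104592} - \frac{\sqrt{17129}}{164104592} \approx 23418.0$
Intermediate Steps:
$c = -3 + \sqrt{17129}$ ($c = -3 + \sqrt{-7936 + 25065} = -3 + \sqrt{17129} \approx 127.88$)
$A = 12814$ ($A = 81 + 12733 = 12814$)
$C = \frac{1}{12811 + \sqrt{17129}}$ ($C = \frac{1}{12814 - \left(3 - \sqrt{17129}\right)} = \frac{1}{12811 + \sqrt{17129}} \approx 7.7269 \cdot 10^{-5}$)
$o + C = 23418 + \left(\frac{12811}{164104592} - \frac{\sqrt{17129}}{164104592}\right) = \frac{3843001348267}{164104592} - \frac{\sqrt{17129}}{164104592}$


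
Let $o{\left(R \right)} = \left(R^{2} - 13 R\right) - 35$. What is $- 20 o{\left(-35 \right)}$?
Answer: $-32900$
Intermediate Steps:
$o{\left(R \right)} = -35 + R^{2} - 13 R$
$- 20 o{\left(-35 \right)} = - 20 \left(-35 + \left(-35\right)^{2} - -455\right) = - 20 \left(-35 + 1225 + 455\right) = \left(-20\right) 1645 = -32900$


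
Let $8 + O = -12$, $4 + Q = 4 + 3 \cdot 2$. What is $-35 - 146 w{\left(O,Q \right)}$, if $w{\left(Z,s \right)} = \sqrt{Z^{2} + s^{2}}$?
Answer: $-35 - 292 \sqrt{109} \approx -3083.6$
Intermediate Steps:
$Q = 6$ ($Q = -4 + \left(4 + 3 \cdot 2\right) = -4 + \left(4 + 6\right) = -4 + 10 = 6$)
$O = -20$ ($O = -8 - 12 = -20$)
$-35 - 146 w{\left(O,Q \right)} = -35 - 146 \sqrt{\left(-20\right)^{2} + 6^{2}} = -35 - 146 \sqrt{400 + 36} = -35 - 146 \sqrt{436} = -35 - 146 \cdot 2 \sqrt{109} = -35 - 292 \sqrt{109}$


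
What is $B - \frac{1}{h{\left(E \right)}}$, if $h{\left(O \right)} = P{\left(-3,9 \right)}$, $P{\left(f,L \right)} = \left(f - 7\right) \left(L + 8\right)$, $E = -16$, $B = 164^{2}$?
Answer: $\frac{4572321}{170} \approx 26896.0$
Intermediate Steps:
$B = 26896$
$P{\left(f,L \right)} = \left(-7 + f\right) \left(8 + L\right)$
$h{\left(O \right)} = -170$ ($h{\left(O \right)} = -56 - 63 + 8 \left(-3\right) + 9 \left(-3\right) = -56 - 63 - 24 - 27 = -170$)
$B - \frac{1}{h{\left(E \right)}} = 26896 - \frac{1}{-170} = 26896 - - \frac{1}{170} = 26896 + \frac{1}{170} = \frac{4572321}{170}$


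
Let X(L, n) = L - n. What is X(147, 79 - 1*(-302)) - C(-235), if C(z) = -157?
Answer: -77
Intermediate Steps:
X(147, 79 - 1*(-302)) - C(-235) = (147 - (79 - 1*(-302))) - 1*(-157) = (147 - (79 + 302)) + 157 = (147 - 1*381) + 157 = (147 - 381) + 157 = -234 + 157 = -77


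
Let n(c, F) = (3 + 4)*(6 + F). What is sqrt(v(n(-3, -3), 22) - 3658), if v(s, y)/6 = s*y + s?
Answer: 2*I*sqrt(190) ≈ 27.568*I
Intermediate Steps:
n(c, F) = 42 + 7*F (n(c, F) = 7*(6 + F) = 42 + 7*F)
v(s, y) = 6*s + 6*s*y (v(s, y) = 6*(s*y + s) = 6*(s + s*y) = 6*s + 6*s*y)
sqrt(v(n(-3, -3), 22) - 3658) = sqrt(6*(42 + 7*(-3))*(1 + 22) - 3658) = sqrt(6*(42 - 21)*23 - 3658) = sqrt(6*21*23 - 3658) = sqrt(2898 - 3658) = sqrt(-760) = 2*I*sqrt(190)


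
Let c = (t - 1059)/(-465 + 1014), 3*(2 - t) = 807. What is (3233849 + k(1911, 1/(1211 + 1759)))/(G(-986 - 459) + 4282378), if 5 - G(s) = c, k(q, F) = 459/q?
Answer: 376973039778/499201950247 ≈ 0.75515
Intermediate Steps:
t = -267 (t = 2 - ⅓*807 = 2 - 269 = -267)
c = -442/183 (c = (-267 - 1059)/(-465 + 1014) = -1326/549 = -1326*1/549 = -442/183 ≈ -2.4153)
G(s) = 1357/183 (G(s) = 5 - 1*(-442/183) = 5 + 442/183 = 1357/183)
(3233849 + k(1911, 1/(1211 + 1759)))/(G(-986 - 459) + 4282378) = (3233849 + 459/1911)/(1357/183 + 4282378) = (3233849 + 459*(1/1911))/(783676531/183) = (3233849 + 153/637)*(183/783676531) = (2059961966/637)*(183/783676531) = 376973039778/499201950247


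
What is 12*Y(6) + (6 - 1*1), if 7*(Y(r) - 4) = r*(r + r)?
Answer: 1235/7 ≈ 176.43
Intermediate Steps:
Y(r) = 4 + 2*r²/7 (Y(r) = 4 + (r*(r + r))/7 = 4 + (r*(2*r))/7 = 4 + (2*r²)/7 = 4 + 2*r²/7)
12*Y(6) + (6 - 1*1) = 12*(4 + (2/7)*6²) + (6 - 1*1) = 12*(4 + (2/7)*36) + (6 - 1) = 12*(4 + 72/7) + 5 = 12*(100/7) + 5 = 1200/7 + 5 = 1235/7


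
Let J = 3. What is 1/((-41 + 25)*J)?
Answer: -1/48 ≈ -0.020833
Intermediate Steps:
1/((-41 + 25)*J) = 1/((-41 + 25)*3) = 1/(-16*3) = 1/(-48) = -1/48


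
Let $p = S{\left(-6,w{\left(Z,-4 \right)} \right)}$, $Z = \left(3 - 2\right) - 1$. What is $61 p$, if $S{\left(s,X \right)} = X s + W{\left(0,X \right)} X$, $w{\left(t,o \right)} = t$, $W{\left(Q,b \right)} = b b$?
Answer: $0$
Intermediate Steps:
$W{\left(Q,b \right)} = b^{2}$
$Z = 0$ ($Z = 1 - 1 = 0$)
$S{\left(s,X \right)} = X^{3} + X s$ ($S{\left(s,X \right)} = X s + X^{2} X = X s + X^{3} = X^{3} + X s$)
$p = 0$ ($p = 0 \left(-6 + 0^{2}\right) = 0 \left(-6 + 0\right) = 0 \left(-6\right) = 0$)
$61 p = 61 \cdot 0 = 0$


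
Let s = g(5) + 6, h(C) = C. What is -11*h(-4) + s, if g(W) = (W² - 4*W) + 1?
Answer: 56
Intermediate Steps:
g(W) = 1 + W² - 4*W
s = 12 (s = (1 + 5² - 4*5) + 6 = (1 + 25 - 20) + 6 = 6 + 6 = 12)
-11*h(-4) + s = -11*(-4) + 12 = 44 + 12 = 56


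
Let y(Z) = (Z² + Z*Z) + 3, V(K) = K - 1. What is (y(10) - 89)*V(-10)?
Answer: -1254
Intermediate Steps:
V(K) = -1 + K
y(Z) = 3 + 2*Z² (y(Z) = (Z² + Z²) + 3 = 2*Z² + 3 = 3 + 2*Z²)
(y(10) - 89)*V(-10) = ((3 + 2*10²) - 89)*(-1 - 10) = ((3 + 2*100) - 89)*(-11) = ((3 + 200) - 89)*(-11) = (203 - 89)*(-11) = 114*(-11) = -1254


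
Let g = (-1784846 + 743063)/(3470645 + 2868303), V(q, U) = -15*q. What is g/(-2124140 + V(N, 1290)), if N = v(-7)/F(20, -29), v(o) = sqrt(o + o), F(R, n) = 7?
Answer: 110644647081/1430057394812672230 - 3125349*I*sqrt(14)/40041607054754822440 ≈ 7.7371e-8 - 2.9205e-13*I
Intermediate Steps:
v(o) = sqrt(2)*sqrt(o) (v(o) = sqrt(2*o) = sqrt(2)*sqrt(o))
N = I*sqrt(14)/7 (N = (sqrt(2)*sqrt(-7))/7 = (sqrt(2)*(I*sqrt(7)))*(1/7) = (I*sqrt(14))*(1/7) = I*sqrt(14)/7 ≈ 0.53452*I)
g = -1041783/6338948 ≈ -0.16435
g/(-2124140 + V(N, 1290)) = -1041783/(6338948*(-2124140 - 15*I*sqrt(14)/7))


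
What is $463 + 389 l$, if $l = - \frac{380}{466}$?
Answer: $\frac{33969}{233} \approx 145.79$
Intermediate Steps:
$l = - \frac{190}{233}$ ($l = \left(-380\right) \frac{1}{466} = - \frac{190}{233} \approx -0.81545$)
$463 + 389 l = 463 + 389 \left(- \frac{190}{233}\right) = 463 - \frac{73910}{233} = \frac{33969}{233}$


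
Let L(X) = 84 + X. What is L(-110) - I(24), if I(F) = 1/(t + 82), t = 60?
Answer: -3693/142 ≈ -26.007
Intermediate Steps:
I(F) = 1/142 (I(F) = 1/(60 + 82) = 1/142)
L(-110) - I(24) = (84 - 110) - 1*1/142 = -26 - 1/142 = -3693/142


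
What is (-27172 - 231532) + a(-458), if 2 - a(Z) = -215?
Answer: -258487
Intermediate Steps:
a(Z) = 217 (a(Z) = 2 - 1*(-215) = 2 + 215 = 217)
(-27172 - 231532) + a(-458) = (-27172 - 231532) + 217 = -258704 + 217 = -258487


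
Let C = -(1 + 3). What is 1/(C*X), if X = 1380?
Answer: -1/5520 ≈ -0.00018116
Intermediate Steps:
C = -4 (C = -1*4 = -4)
1/(C*X) = 1/(-4*1380) = 1/(-5520) = -1/5520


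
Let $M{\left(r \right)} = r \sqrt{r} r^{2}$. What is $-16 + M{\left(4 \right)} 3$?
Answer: $368$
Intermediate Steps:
$M{\left(r \right)} = r^{\frac{7}{2}}$ ($M{\left(r \right)} = r^{\frac{3}{2}} r^{2} = r^{\frac{7}{2}}$)
$-16 + M{\left(4 \right)} 3 = -16 + 4^{\frac{7}{2}} \cdot 3 = -16 + 128 \cdot 3 = -16 + 384 = 368$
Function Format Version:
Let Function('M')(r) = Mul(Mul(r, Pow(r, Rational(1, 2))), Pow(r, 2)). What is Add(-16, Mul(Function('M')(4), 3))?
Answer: 368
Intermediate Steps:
Function('M')(r) = Pow(r, Rational(7, 2)) (Function('M')(r) = Mul(Pow(r, Rational(3, 2)), Pow(r, 2)) = Pow(r, Rational(7, 2)))
Add(-16, Mul(Function('M')(4), 3)) = Add(-16, Mul(Pow(4, Rational(7, 2)), 3)) = Add(-16, Mul(128, 3)) = Add(-16, 384) = 368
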